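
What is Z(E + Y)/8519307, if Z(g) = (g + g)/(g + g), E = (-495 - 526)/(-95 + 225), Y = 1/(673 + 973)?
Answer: 1/8519307 ≈ 1.1738e-7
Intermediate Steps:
Y = 1/1646 ≈ 0.00060753
E = -1021/130 ≈ -7.8538
Z(g) = 1 (Z(g) = (2*g)/((2*g)) = (2*g)*(1/(2*g)) = 1)
Z(E + Y)/8519307 = 1/8519307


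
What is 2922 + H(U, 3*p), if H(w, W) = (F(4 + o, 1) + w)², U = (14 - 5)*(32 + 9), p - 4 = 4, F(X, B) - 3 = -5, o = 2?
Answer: 137611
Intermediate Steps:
F(X, B) = -2 (F(X, B) = 3 - 5 = -2)
p = 8 (p = 4 + 4 = 8)
U = 369 (U = 9*41 = 369)
H(w, W) = (-2 + w)²
2922 + H(U, 3*p) = 2922 + (-2 + 369)² = 2922 + 367² = 2922 + 134689 = 137611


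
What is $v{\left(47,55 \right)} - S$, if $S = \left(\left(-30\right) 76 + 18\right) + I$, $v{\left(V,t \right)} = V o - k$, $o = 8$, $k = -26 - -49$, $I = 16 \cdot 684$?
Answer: $-8329$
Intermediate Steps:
$I = 10944$
$k = 23$ ($k = -26 + 49 = 23$)
$v{\left(V,t \right)} = -23 + 8 V$ ($v{\left(V,t \right)} = V 8 - 23 = 8 V - 23 = -23 + 8 V$)
$S = 8682$ ($S = \left(\left(-30\right) 76 + 18\right) + 10944 = \left(-2280 + 18\right) + 10944 = -2262 + 10944 = 8682$)
$v{\left(47,55 \right)} - S = \left(-23 + 8 \cdot 47\right) - 8682 = \left(-23 + 376\right) - 8682 = 353 - 8682 = -8329$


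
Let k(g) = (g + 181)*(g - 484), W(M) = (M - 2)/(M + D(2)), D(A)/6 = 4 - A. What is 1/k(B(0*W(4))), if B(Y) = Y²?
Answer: -1/87604 ≈ -1.1415e-5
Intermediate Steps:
D(A) = 24 - 6*A (D(A) = 6*(4 - A) = 24 - 6*A)
W(M) = (-2 + M)/(12 + M) (W(M) = (M - 2)/(M + (24 - 6*2)) = (-2 + M)/(M + (24 - 12)) = (-2 + M)/(M + 12) = (-2 + M)/(12 + M))
k(g) = (-484 + g)*(181 + g) (k(g) = (181 + g)*(-484 + g) = (-484 + g)*(181 + g))
1/k(B(0*W(4))) = 1/(-87604 + ((0*((-2 + 4)/(12 + 4)))²)² - 303*(0*((-2 + 4)/(12 + 4)))²) = 1/(-87604 + ((0*(2/16))²)² - 303*(0*(2/16))²) = 1/(-87604 + ((0*((1/16)*2))²)² - 303*(0*((1/16)*2))²) = 1/(-87604 + ((0*(⅛))²)² - 303*(0*(⅛))²) = 1/(-87604 + (0²)² - 303*0²) = 1/(-87604 + 0² - 303*0) = 1/(-87604 + 0 + 0) = 1/(-87604) = -1/87604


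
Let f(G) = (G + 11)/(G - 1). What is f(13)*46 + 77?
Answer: 169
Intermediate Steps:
f(G) = (11 + G)/(-1 + G)
f(13)*46 + 77 = ((11 + 13)/(-1 + 13))*46 + 77 = (24/12)*46 + 77 = ((1/12)*24)*46 + 77 = 2*46 + 77 = 92 + 77 = 169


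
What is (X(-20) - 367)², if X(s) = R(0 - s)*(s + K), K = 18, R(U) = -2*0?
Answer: 134689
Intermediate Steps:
R(U) = 0
X(s) = 0 (X(s) = 0*(s + 18) = 0*(18 + s) = 0)
(X(-20) - 367)² = (0 - 367)² = (-367)² = 134689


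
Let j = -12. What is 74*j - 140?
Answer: -1028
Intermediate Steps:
74*j - 140 = 74*(-12) - 140 = -888 - 140 = -1028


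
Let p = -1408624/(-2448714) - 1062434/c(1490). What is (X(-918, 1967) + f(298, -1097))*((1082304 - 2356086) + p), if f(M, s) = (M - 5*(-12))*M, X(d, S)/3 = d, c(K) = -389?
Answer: -62916030080781703400/476274873 ≈ -1.3210e+11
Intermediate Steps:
X(d, S) = 3*d
p = 1301072482306/476274873 (p = -1408624/(-2448714) - 1062434/(-389) = -1408624*(-1/2448714) - 1062434*(-1/389) = 704312/1224357 + 1062434/389 = 1301072482306/476274873 ≈ 2731.8)
f(M, s) = M*(60 + M) (f(M, s) = (M + 60)*M = (60 + M)*M = M*(60 + M))
(X(-918, 1967) + f(298, -1097))*((1082304 - 2356086) + p) = (3*(-918) + 298*(60 + 298))*((1082304 - 2356086) + 1301072482306/476274873) = (-2754 + 298*358)*(-1273782 + 1301072482306/476274873) = (-2754 + 106684)*(-605369287797380/476274873) = 103930*(-605369287797380/476274873) = -62916030080781703400/476274873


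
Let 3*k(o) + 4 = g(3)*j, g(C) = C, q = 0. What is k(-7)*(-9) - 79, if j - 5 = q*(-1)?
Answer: -112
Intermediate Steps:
j = 5 (j = 5 + 0*(-1) = 5 + 0 = 5)
k(o) = 11/3 (k(o) = -4/3 + (3*5)/3 = -4/3 + (⅓)*15 = -4/3 + 5 = 11/3)
k(-7)*(-9) - 79 = (11/3)*(-9) - 79 = -33 - 79 = -112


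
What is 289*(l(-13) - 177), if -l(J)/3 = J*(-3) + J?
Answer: -73695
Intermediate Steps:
l(J) = 6*J (l(J) = -3*(J*(-3) + J) = -3*(-3*J + J) = -(-6)*J = 6*J)
289*(l(-13) - 177) = 289*(6*(-13) - 177) = 289*(-78 - 177) = 289*(-255) = -73695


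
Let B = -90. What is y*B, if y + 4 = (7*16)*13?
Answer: -130680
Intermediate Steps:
y = 1452 (y = -4 + (7*16)*13 = -4 + 112*13 = -4 + 1456 = 1452)
y*B = 1452*(-90) = -130680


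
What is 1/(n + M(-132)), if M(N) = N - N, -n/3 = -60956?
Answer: 1/182868 ≈ 5.4684e-6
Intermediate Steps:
n = 182868 (n = -3*(-60956) = 182868)
M(N) = 0
1/(n + M(-132)) = 1/(182868 + 0) = 1/182868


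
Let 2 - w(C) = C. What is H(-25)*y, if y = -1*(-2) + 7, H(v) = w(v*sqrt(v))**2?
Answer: -140589 + 4500*I ≈ -1.4059e+5 + 4500.0*I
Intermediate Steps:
w(C) = 2 - C
H(v) = (2 - v**(3/2))**2 (H(v) = (2 - v*sqrt(v))**2 = (2 - v**(3/2))**2)
y = 9 (y = 2 + 7 = 9)
H(-25)*y = (-2 + (-25)**(3/2))**2*9 = (-2 - 125*I)**2*9 = 9*(-2 - 125*I)**2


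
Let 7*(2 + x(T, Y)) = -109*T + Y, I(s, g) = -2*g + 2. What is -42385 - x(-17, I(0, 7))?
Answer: -42646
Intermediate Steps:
I(s, g) = 2 - 2*g
x(T, Y) = -2 - 109*T/7 + Y/7 (x(T, Y) = -2 + (-109*T + Y)/7 = -2 + (Y - 109*T)/7 = -2 + (-109*T/7 + Y/7) = -2 - 109*T/7 + Y/7)
-42385 - x(-17, I(0, 7)) = -42385 - (-2 - 109/7*(-17) + (2 - 2*7)/7) = -42385 - (-2 + 1853/7 + (2 - 14)/7) = -42385 - (-2 + 1853/7 + (⅐)*(-12)) = -42385 - (-2 + 1853/7 - 12/7) = -42385 - 1*261 = -42385 - 261 = -42646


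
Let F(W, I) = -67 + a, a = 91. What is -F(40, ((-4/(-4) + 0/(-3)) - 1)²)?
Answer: -24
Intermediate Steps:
F(W, I) = 24 (F(W, I) = -67 + 91 = 24)
-F(40, ((-4/(-4) + 0/(-3)) - 1)²) = -1*24 = -24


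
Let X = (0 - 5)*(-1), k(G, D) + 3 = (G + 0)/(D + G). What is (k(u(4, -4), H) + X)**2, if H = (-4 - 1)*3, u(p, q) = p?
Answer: 324/121 ≈ 2.6777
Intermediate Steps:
H = -15 (H = -5*3 = -15)
k(G, D) = -3 + G/(D + G) (k(G, D) = -3 + (G + 0)/(D + G) = -3 + G/(D + G))
X = 5 (X = -5*(-1) = 5)
(k(u(4, -4), H) + X)**2 = ((-3*(-15) - 2*4)/(-15 + 4) + 5)**2 = ((45 - 8)/(-11) + 5)**2 = (-1/11*37 + 5)**2 = (-37/11 + 5)**2 = (18/11)**2 = 324/121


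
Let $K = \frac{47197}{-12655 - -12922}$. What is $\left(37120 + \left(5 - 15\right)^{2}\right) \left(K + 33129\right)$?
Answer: $\frac{330984060800}{267} \approx 1.2396 \cdot 10^{9}$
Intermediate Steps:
$K = \frac{47197}{267}$ ($K = \frac{47197}{-12655 + 12922} = \frac{47197}{267} \approx 176.77$)
$\left(37120 + \left(5 - 15\right)^{2}\right) \left(K + 33129\right) = \left(37120 + \left(5 - 15\right)^{2}\right) \left(\frac{47197}{267} + 33129\right) = \left(37120 + \left(-10\right)^{2}\right) \frac{8892640}{267} = \left(37120 + 100\right) \frac{8892640}{267} = 37220 \cdot \frac{8892640}{267} = \frac{330984060800}{267}$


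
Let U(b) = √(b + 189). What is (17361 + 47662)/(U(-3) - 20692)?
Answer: -672727958/214079339 - 65023*√186/428158678 ≈ -3.1445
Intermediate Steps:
U(b) = √(189 + b)
(17361 + 47662)/(U(-3) - 20692) = (17361 + 47662)/(√(189 - 3) - 20692) = 65023/(√186 - 20692) = 65023/(-20692 + √186)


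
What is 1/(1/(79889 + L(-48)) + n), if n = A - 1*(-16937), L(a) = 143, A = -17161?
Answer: -80032/17927167 ≈ -0.0044643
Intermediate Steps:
n = -224 (n = -17161 - 1*(-16937) = -17161 + 16937 = -224)
1/(1/(79889 + L(-48)) + n) = 1/(1/(79889 + 143) - 224) = 1/(1/80032 - 224) = 1/(-17927167/80032) = -80032/17927167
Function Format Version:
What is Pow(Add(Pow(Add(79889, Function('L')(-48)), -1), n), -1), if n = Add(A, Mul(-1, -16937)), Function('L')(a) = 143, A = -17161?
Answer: Rational(-80032, 17927167) ≈ -0.0044643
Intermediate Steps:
n = -224 (n = Add(-17161, Mul(-1, -16937)) = Add(-17161, 16937) = -224)
Pow(Add(Pow(Add(79889, Function('L')(-48)), -1), n), -1) = Pow(Add(Pow(Add(79889, 143), -1), -224), -1) = Pow(Add(Pow(80032, -1), -224), -1) = Pow(Add(Rational(1, 80032), -224), -1) = Pow(Rational(-17927167, 80032), -1) = Rational(-80032, 17927167)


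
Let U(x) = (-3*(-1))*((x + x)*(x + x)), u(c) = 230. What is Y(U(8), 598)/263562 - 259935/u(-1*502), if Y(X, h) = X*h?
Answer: -175393225/155434 ≈ -1128.4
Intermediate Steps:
U(x) = 12*x**2 (U(x) = 3*((2*x)*(2*x)) = 3*(4*x**2) = 12*x**2)
Y(U(8), 598)/263562 - 259935/u(-1*502) = ((12*8**2)*598)/263562 - 259935/230 = ((12*64)*598)*(1/263562) - 259935*1/230 = (768*598)*(1/263562) - 51987/46 = 459264*(1/263562) - 51987/46 = 5888/3379 - 51987/46 = -175393225/155434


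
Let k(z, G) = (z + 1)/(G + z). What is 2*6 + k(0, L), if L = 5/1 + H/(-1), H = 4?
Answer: 13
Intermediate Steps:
L = 1 (L = 5/1 + 4/(-1) = 5*1 + 4*(-1) = 5 - 4 = 1)
k(z, G) = (1 + z)/(G + z)
2*6 + k(0, L) = 2*6 + (1 + 0)/(1 + 0) = 12 + 1/1 = 12 + 1*1 = 12 + 1 = 13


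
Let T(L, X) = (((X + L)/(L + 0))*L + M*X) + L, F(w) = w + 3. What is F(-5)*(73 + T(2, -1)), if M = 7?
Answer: -138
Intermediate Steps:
F(w) = 3 + w
T(L, X) = 2*L + 8*X (T(L, X) = (((X + L)/(L + 0))*L + 7*X) + L = (((L + X)/L)*L + 7*X) + L = ((L + X) + 7*X) + L = (L + 8*X) + L = 2*L + 8*X)
F(-5)*(73 + T(2, -1)) = (3 - 5)*(73 + (2*2 + 8*(-1))) = -2*(73 + (4 - 8)) = -2*(73 - 4) = -2*69 = -138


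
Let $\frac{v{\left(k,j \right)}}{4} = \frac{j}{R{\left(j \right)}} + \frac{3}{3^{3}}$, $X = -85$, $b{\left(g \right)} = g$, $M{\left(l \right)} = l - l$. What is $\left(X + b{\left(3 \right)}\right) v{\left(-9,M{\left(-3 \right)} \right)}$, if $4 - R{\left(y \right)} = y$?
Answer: $- \frac{328}{9} \approx -36.444$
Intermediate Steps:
$M{\left(l \right)} = 0$
$R{\left(y \right)} = 4 - y$
$v{\left(k,j \right)} = \frac{4}{9} + \frac{4 j}{4 - j}$ ($v{\left(k,j \right)} = 4 \left(\frac{j}{4 - j} + \frac{3}{3^{3}}\right) = 4 \left(\frac{j}{4 - j} + \frac{3}{27}\right) = 4 \left(\frac{j}{4 - j} + 3 \cdot \frac{1}{27}\right) = 4 \left(\frac{j}{4 - j} + \frac{1}{9}\right) = 4 \left(\frac{1}{9} + \frac{j}{4 - j}\right) = \frac{4}{9} + \frac{4 j}{4 - j}$)
$\left(X + b{\left(3 \right)}\right) v{\left(-9,M{\left(-3 \right)} \right)} = \left(-85 + 3\right) \frac{16 \left(-1 - 0\right)}{9 \left(-4 + 0\right)} = - 82 \frac{16 \left(-1 + 0\right)}{9 \left(-4\right)} = - 82 \cdot \frac{16}{9} \left(- \frac{1}{4}\right) \left(-1\right) = \left(-82\right) \frac{4}{9} = - \frac{328}{9}$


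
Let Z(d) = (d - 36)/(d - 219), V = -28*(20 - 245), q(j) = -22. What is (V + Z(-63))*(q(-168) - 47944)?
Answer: -14203524039/47 ≈ -3.0220e+8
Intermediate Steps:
V = 6300 (V = -28*(-225) = 6300)
Z(d) = (-36 + d)/(-219 + d)
(V + Z(-63))*(q(-168) - 47944) = (6300 + (-36 - 63)/(-219 - 63))*(-22 - 47944) = (6300 - 99/(-282))*(-47966) = (6300 - 1/282*(-99))*(-47966) = (6300 + 33/94)*(-47966) = (592233/94)*(-47966) = -14203524039/47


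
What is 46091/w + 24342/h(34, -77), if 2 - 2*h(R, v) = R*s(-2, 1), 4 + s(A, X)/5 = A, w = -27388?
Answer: 643126195/13995268 ≈ 45.953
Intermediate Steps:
s(A, X) = -20 + 5*A
h(R, v) = 1 + 15*R (h(R, v) = 1 - R*(-20 + 5*(-2))/2 = 1 - R*(-20 - 10)/2 = 1 - R*(-30)/2 = 1 - (-15)*R = 1 + 15*R)
46091/w + 24342/h(34, -77) = 46091/(-27388) + 24342/(1 + 15*34) = 46091*(-1/27388) + 24342/(1 + 510) = -46091/27388 + 24342/511 = 643126195/13995268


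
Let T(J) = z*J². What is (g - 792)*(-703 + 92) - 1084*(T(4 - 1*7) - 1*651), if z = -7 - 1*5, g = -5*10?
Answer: 1337218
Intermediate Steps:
g = -50
z = -12 (z = -7 - 5 = -12)
T(J) = -12*J²
(g - 792)*(-703 + 92) - 1084*(T(4 - 1*7) - 1*651) = (-50 - 792)*(-703 + 92) - 1084*(-12*(4 - 1*7)² - 1*651) = -842*(-611) - 1084*(-12*(4 - 7)² - 651) = 514462 - 1084*(-12*(-3)² - 651) = 514462 - 1084*(-12*9 - 651) = 514462 - 1084*(-108 - 651) = 514462 - 1084*(-759) = 514462 + 822756 = 1337218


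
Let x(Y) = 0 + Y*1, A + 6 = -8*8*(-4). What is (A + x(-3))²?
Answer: 61009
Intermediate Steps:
A = 250 (A = -6 - 8*8*(-4) = -6 - 64*(-4) = -6 + 256 = 250)
x(Y) = Y (x(Y) = 0 + Y = Y)
(A + x(-3))² = (250 - 3)² = 247² = 61009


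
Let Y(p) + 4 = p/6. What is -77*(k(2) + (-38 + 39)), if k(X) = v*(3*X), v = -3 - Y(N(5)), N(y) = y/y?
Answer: -462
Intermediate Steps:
N(y) = 1
Y(p) = -4 + p/6
v = ⅚ (v = -3 - (-4 + (⅙)*1) = -3 - (-4 + ⅙) = -3 - 1*(-23/6) = -3 + 23/6 = ⅚ ≈ 0.83333)
k(X) = 5*X/2 (k(X) = 5*(3*X)/6 = 5*X/2)
-77*(k(2) + (-38 + 39)) = -77*((5/2)*2 + (-38 + 39)) = -77*(5 + 1) = -77*6 = -462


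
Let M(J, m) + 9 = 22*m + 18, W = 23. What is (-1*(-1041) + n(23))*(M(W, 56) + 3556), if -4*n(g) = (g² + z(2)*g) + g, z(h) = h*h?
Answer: 4221360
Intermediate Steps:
M(J, m) = 9 + 22*m (M(J, m) = -9 + (22*m + 18) = -9 + (18 + 22*m) = 9 + 22*m)
z(h) = h²
n(g) = -5*g/4 - g²/4 (n(g) = -((g² + 2²*g) + g)/4 = -((g² + 4*g) + g)/4 = -(g² + 5*g)/4 = -5*g/4 - g²/4)
(-1*(-1041) + n(23))*(M(W, 56) + 3556) = (-1*(-1041) - ¼*23*(5 + 23))*((9 + 22*56) + 3556) = (1041 - ¼*23*28)*((9 + 1232) + 3556) = (1041 - 161)*(1241 + 3556) = 880*4797 = 4221360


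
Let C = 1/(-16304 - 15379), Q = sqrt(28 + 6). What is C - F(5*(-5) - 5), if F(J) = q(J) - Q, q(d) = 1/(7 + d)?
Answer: 31660/728709 + sqrt(34) ≈ 5.8744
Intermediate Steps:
Q = sqrt(34) ≈ 5.8309
F(J) = 1/(7 + J) - sqrt(34)
C = -1/31683 (C = 1/(-31683) = -1/31683 ≈ -3.1563e-5)
C - F(5*(-5) - 5) = -1/31683 - (1 - sqrt(34)*(7 + (5*(-5) - 5)))/(7 + (5*(-5) - 5)) = -1/31683 - (1 - sqrt(34)*(7 + (-25 - 5)))/(7 + (-25 - 5)) = -1/31683 - (1 - sqrt(34)*(7 - 30))/(7 - 30) = -1/31683 - (1 - 1*sqrt(34)*(-23))/(-23) = -1/31683 - (-1)*(1 + 23*sqrt(34))/23 = -1/31683 - (-1/23 - sqrt(34)) = -1/31683 + (1/23 + sqrt(34)) = 31660/728709 + sqrt(34)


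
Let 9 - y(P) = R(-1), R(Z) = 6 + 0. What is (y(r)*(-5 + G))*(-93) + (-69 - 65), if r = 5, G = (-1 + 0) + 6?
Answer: -134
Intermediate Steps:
G = 5 (G = -1 + 6 = 5)
R(Z) = 6
y(P) = 3 (y(P) = 9 - 1*6 = 9 - 6 = 3)
(y(r)*(-5 + G))*(-93) + (-69 - 65) = (3*(-5 + 5))*(-93) + (-69 - 65) = (3*0)*(-93) - 134 = 0*(-93) - 134 = 0 - 134 = -134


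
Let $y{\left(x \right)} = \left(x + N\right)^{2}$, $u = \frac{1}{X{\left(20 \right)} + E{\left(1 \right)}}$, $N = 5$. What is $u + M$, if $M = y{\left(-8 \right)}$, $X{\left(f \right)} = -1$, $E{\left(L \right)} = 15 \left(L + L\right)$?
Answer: $\frac{262}{29} \approx 9.0345$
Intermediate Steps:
$E{\left(L \right)} = 30 L$ ($E{\left(L \right)} = 15 \cdot 2 L = 30 L$)
$u = \frac{1}{29}$ ($u = \frac{1}{-1 + 30 \cdot 1} = \frac{1}{-1 + 30} = \frac{1}{29} \approx 0.034483$)
$y{\left(x \right)} = \left(5 + x\right)^{2}$ ($y{\left(x \right)} = \left(x + 5\right)^{2} = \left(5 + x\right)^{2}$)
$M = 9$ ($M = \left(5 - 8\right)^{2} = \left(-3\right)^{2} = 9$)
$u + M = \frac{1}{29} + 9 = \frac{262}{29}$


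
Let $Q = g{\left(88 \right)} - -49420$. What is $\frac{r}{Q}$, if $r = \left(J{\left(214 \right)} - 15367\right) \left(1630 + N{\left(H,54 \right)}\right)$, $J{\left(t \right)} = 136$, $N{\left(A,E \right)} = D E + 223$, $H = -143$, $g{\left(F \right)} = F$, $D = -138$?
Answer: $\frac{85278369}{49508} \approx 1722.5$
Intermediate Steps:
$N{\left(A,E \right)} = 223 - 138 E$ ($N{\left(A,E \right)} = - 138 E + 223 = 223 - 138 E$)
$Q = 49508$ ($Q = 88 - -49420 = 88 + 49420 = 49508$)
$r = 85278369$ ($r = \left(136 - 15367\right) \left(1630 + \left(223 - 7452\right)\right) = - 15231 \left(1630 + \left(223 - 7452\right)\right) = - 15231 \left(1630 - 7229\right) = \left(-15231\right) \left(-5599\right) = 85278369$)
$\frac{r}{Q} = \frac{85278369}{49508}$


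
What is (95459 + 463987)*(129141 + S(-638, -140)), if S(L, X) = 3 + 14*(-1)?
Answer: 72241261980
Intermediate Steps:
S(L, X) = -11 (S(L, X) = 3 - 14 = -11)
(95459 + 463987)*(129141 + S(-638, -140)) = (95459 + 463987)*(129141 - 11) = 559446*129130 = 72241261980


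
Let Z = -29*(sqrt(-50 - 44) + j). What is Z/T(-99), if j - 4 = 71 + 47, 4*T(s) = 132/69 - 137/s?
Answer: -32224104/7507 - 264132*I*sqrt(94)/7507 ≈ -4292.5 - 341.13*I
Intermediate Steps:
T(s) = 11/23 - 137/(4*s) (T(s) = (132/69 - 137/s)/4 = (132*(1/69) - 137/s)/4 = (44/23 - 137/s)/4 = 11/23 - 137/(4*s))
j = 122 (j = 4 + (71 + 47) = 4 + 118 = 122)
Z = -3538 - 29*I*sqrt(94) (Z = -29*(sqrt(-50 - 44) + 122) = -29*(sqrt(-94) + 122) = -29*(I*sqrt(94) + 122) = -29*(122 + I*sqrt(94)) = -3538 - 29*I*sqrt(94) ≈ -3538.0 - 281.17*I)
Z/T(-99) = (-3538 - 29*I*sqrt(94))/(((1/92)*(-3151 + 44*(-99))/(-99))) = (-3538 - 29*I*sqrt(94))/(((1/92)*(-1/99)*(-3151 - 4356))) = (-3538 - 29*I*sqrt(94))/(((1/92)*(-1/99)*(-7507))) = (-3538 - 29*I*sqrt(94))/(7507/9108) = (-3538 - 29*I*sqrt(94))*(9108/7507) = -32224104/7507 - 264132*I*sqrt(94)/7507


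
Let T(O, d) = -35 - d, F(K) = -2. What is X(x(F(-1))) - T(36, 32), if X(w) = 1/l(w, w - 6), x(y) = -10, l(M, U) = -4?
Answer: 267/4 ≈ 66.750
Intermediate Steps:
X(w) = -¼ (X(w) = 1/(-4) = -¼)
X(x(F(-1))) - T(36, 32) = -¼ - (-35 - 1*32) = -¼ - (-35 - 32) = -¼ - 1*(-67) = -¼ + 67 = 267/4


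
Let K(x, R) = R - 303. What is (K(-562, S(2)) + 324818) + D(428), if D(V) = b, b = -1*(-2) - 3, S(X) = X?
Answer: 324516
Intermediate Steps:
K(x, R) = -303 + R
b = -1 (b = 2 - 3 = -1)
D(V) = -1
(K(-562, S(2)) + 324818) + D(428) = ((-303 + 2) + 324818) - 1 = (-301 + 324818) - 1 = 324517 - 1 = 324516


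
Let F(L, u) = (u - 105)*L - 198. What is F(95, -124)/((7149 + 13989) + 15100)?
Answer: -21953/36238 ≈ -0.60580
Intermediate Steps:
F(L, u) = -198 + L*(-105 + u) (F(L, u) = (-105 + u)*L - 198 = L*(-105 + u) - 198 = -198 + L*(-105 + u))
F(95, -124)/((7149 + 13989) + 15100) = (-198 - 105*95 + 95*(-124))/((7149 + 13989) + 15100) = (-198 - 9975 - 11780)/(21138 + 15100) = -21953/36238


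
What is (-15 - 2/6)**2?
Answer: 2116/9 ≈ 235.11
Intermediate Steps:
(-15 - 2/6)**2 = (-15 - 2*1/6)**2 = (-15 - 1/3)**2 = (-46/3)**2 = 2116/9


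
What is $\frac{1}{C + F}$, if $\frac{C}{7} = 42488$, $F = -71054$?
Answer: $\frac{1}{226362} \approx 4.4177 \cdot 10^{-6}$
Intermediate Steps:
$C = 297416$ ($C = 7 \cdot 42488 = 297416$)
$\frac{1}{C + F} = \frac{1}{297416 - 71054} = \frac{1}{226362}$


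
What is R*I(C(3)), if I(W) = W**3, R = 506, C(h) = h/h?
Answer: 506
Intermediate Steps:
C(h) = 1
R*I(C(3)) = 506*1**3 = 506*1 = 506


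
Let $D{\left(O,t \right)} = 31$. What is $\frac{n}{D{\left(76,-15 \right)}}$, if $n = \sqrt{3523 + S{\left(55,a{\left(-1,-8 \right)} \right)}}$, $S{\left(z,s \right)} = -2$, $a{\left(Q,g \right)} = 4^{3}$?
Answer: $\frac{\sqrt{3521}}{31} \approx 1.9141$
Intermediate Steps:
$a{\left(Q,g \right)} = 64$
$n = \sqrt{3521}$ ($n = \sqrt{3523 - 2} = \sqrt{3521} \approx 59.338$)
$\frac{n}{D{\left(76,-15 \right)}} = \frac{\sqrt{3521}}{31}$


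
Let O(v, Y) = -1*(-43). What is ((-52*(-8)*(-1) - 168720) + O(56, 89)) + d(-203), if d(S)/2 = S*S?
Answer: -86675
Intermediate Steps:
O(v, Y) = 43
d(S) = 2*S² (d(S) = 2*(S*S) = 2*S²)
((-52*(-8)*(-1) - 168720) + O(56, 89)) + d(-203) = ((-52*(-8)*(-1) - 168720) + 43) + 2*(-203)² = ((416*(-1) - 168720) + 43) + 2*41209 = ((-416 - 168720) + 43) + 82418 = (-169136 + 43) + 82418 = -169093 + 82418 = -86675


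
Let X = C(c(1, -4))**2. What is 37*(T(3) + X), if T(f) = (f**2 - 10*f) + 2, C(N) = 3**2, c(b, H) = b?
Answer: 2294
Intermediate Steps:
C(N) = 9
X = 81 (X = 9**2 = 81)
T(f) = 2 + f**2 - 10*f
37*(T(3) + X) = 37*((2 + 3**2 - 10*3) + 81) = 37*((2 + 9 - 30) + 81) = 37*(-19 + 81) = 37*62 = 2294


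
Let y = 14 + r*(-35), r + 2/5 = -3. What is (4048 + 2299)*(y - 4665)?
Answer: -28764604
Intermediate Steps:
r = -17/5 (r = -2/5 - 3 = -17/5 ≈ -3.4000)
y = 133 (y = 14 - 17/5*(-35) = 14 + 119 = 133)
(4048 + 2299)*(y - 4665) = (4048 + 2299)*(133 - 4665) = 6347*(-4532) = -28764604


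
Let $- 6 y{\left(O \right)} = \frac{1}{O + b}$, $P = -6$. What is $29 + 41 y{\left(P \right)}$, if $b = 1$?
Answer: $\frac{911}{30} \approx 30.367$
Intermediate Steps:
$y{\left(O \right)} = - \frac{1}{6 \left(1 + O\right)}$ ($y{\left(O \right)} = - \frac{1}{6 \left(O + 1\right)} = - \frac{1}{6 \left(1 + O\right)}$)
$29 + 41 y{\left(P \right)} = 29 + 41 \left(- \frac{1}{6 + 6 \left(-6\right)}\right) = 29 + 41 \left(- \frac{1}{6 - 36}\right) = 29 + 41 \left(- \frac{1}{-30}\right) = 29 + 41 \left(\left(-1\right) \left(- \frac{1}{30}\right)\right) = 29 + 41 \cdot \frac{1}{30} = 29 + \frac{41}{30} = \frac{911}{30}$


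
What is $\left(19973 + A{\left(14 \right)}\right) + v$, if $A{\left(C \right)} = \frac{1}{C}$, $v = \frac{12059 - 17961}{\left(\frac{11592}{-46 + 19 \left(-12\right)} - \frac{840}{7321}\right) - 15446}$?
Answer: $\frac{2171947425343065}{108741712366} \approx 19973.0$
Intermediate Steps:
$v = \frac{2959785127}{7767265169}$ ($v = - \frac{5902}{\left(\frac{11592}{-46 - 228} - \frac{840}{7321}\right) - 15446} = - \frac{5902}{\left(\frac{11592}{-274} - \frac{840}{7321}\right) - 15446} = - \frac{5902}{\left(11592 \left(- \frac{1}{274}\right) - \frac{840}{7321}\right) - 15446} = - \frac{5902}{\left(- \frac{5796}{137} - \frac{840}{7321}\right) - 15446} = - \frac{5902}{- \frac{42547596}{1002977} - 15446} = - \frac{5902}{- \frac{15534530338}{1002977}} = \left(-5902\right) \left(- \frac{1002977}{15534530338}\right) = \frac{2959785127}{7767265169} \approx 0.38106$)
$\left(19973 + A{\left(14 \right)}\right) + v = \left(19973 + \frac{1}{14}\right) + \frac{2959785127}{7767265169} = \frac{279623}{14} + \frac{2959785127}{7767265169} = \frac{2171947425343065}{108741712366}$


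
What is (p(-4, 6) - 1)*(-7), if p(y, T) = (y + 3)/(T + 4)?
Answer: 77/10 ≈ 7.7000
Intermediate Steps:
p(y, T) = (3 + y)/(4 + T)
(p(-4, 6) - 1)*(-7) = ((3 - 4)/(4 + 6) - 1)*(-7) = (-1/10 - 1)*(-7) = ((⅒)*(-1) - 1)*(-7) = (-⅒ - 1)*(-7) = -11/10*(-7) = 77/10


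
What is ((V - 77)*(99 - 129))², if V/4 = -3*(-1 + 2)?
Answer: 7128900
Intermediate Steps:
V = -12 (V = 4*(-3*(-1 + 2)) = 4*(-3*1) = 4*(-3) = -12)
((V - 77)*(99 - 129))² = ((-12 - 77)*(99 - 129))² = (-89*(-30))² = 2670² = 7128900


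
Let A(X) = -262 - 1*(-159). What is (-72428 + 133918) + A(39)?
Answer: 61387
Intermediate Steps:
A(X) = -103 (A(X) = -262 + 159 = -103)
(-72428 + 133918) + A(39) = (-72428 + 133918) - 103 = 61490 - 103 = 61387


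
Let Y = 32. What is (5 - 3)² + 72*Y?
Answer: 2308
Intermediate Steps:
(5 - 3)² + 72*Y = (5 - 3)² + 72*32 = 2² + 2304 = 4 + 2304 = 2308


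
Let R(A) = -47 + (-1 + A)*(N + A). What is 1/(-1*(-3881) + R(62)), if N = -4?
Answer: 1/7372 ≈ 0.00013565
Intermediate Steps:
R(A) = -47 + (-1 + A)*(-4 + A)
1/(-1*(-3881) + R(62)) = 1/(-1*(-3881) + (-43 + 62² - 5*62)) = 1/(3881 + (-43 + 3844 - 310)) = 1/(3881 + 3491) = 1/7372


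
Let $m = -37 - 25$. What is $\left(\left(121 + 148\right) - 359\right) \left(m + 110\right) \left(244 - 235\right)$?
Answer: $-38880$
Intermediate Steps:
$m = -62$ ($m = -37 - 25 = -62$)
$\left(\left(121 + 148\right) - 359\right) \left(m + 110\right) \left(244 - 235\right) = \left(\left(121 + 148\right) - 359\right) \left(-62 + 110\right) \left(244 - 235\right) = \left(269 - 359\right) 48 \cdot 9 = \left(-90\right) 432 = -38880$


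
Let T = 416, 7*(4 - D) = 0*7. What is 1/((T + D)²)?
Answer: 1/176400 ≈ 5.6689e-6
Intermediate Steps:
D = 4 (D = 4 - 0*7 = 4 - ⅐*0 = 4 + 0 = 4)
1/((T + D)²) = 1/((416 + 4)²) = 1/(420²) = 1/176400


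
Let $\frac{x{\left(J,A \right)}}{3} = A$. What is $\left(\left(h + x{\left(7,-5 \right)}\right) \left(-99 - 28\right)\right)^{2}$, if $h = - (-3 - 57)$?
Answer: $32661225$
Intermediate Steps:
$x{\left(J,A \right)} = 3 A$
$h = 60$ ($h = \left(-1\right) \left(-60\right) = 60$)
$\left(\left(h + x{\left(7,-5 \right)}\right) \left(-99 - 28\right)\right)^{2} = \left(\left(60 + 3 \left(-5\right)\right) \left(-99 - 28\right)\right)^{2} = \left(\left(60 - 15\right) \left(-127\right)\right)^{2} = \left(45 \left(-127\right)\right)^{2} = \left(-5715\right)^{2} = 32661225$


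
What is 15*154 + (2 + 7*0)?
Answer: 2312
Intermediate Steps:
15*154 + (2 + 7*0) = 2310 + (2 + 0) = 2310 + 2 = 2312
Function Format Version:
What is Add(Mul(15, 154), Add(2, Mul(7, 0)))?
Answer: 2312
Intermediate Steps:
Add(Mul(15, 154), Add(2, Mul(7, 0))) = Add(2310, Add(2, 0)) = Add(2310, 2) = 2312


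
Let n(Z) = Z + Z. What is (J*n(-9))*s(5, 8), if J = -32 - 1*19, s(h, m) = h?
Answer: 4590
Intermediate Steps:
n(Z) = 2*Z
J = -51 (J = -32 - 19 = -51)
(J*n(-9))*s(5, 8) = -102*(-9)*5 = -51*(-18)*5 = 918*5 = 4590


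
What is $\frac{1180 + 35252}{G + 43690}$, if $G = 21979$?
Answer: $\frac{36432}{65669} \approx 0.55478$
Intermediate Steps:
$\frac{1180 + 35252}{G + 43690} = \frac{1180 + 35252}{21979 + 43690} = \frac{36432}{65669}$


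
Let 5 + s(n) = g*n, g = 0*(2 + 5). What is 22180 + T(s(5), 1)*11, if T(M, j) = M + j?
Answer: 22136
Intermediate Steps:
g = 0 (g = 0*7 = 0)
s(n) = -5 (s(n) = -5 + 0*n = -5 + 0 = -5)
22180 + T(s(5), 1)*11 = 22180 + (-5 + 1)*11 = 22180 - 4*11 = 22180 - 44 = 22136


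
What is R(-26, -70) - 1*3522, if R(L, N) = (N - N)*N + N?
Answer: -3592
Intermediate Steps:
R(L, N) = N (R(L, N) = 0*N + N = 0 + N = N)
R(-26, -70) - 1*3522 = -70 - 1*3522 = -70 - 3522 = -3592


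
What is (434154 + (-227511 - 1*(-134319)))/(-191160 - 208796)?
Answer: -170481/199978 ≈ -0.85250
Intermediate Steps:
(434154 + (-227511 - 1*(-134319)))/(-191160 - 208796) = (434154 + (-227511 + 134319))/(-399956) = (434154 - 93192)*(-1/399956) = 340962*(-1/399956) = -170481/199978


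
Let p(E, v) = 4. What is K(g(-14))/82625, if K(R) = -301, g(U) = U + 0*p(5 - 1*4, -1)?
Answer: -301/82625 ≈ -0.0036430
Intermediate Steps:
g(U) = U (g(U) = U + 0*4 = U + 0 = U)
K(g(-14))/82625 = -301/82625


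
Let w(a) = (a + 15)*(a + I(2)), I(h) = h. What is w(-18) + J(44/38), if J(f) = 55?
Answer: 103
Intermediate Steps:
w(a) = (2 + a)*(15 + a) (w(a) = (a + 15)*(a + 2) = (15 + a)*(2 + a) = (2 + a)*(15 + a))
w(-18) + J(44/38) = (30 + (-18)² + 17*(-18)) + 55 = (30 + 324 - 306) + 55 = 48 + 55 = 103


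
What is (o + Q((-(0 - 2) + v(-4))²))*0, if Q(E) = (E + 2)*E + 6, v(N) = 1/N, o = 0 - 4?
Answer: 0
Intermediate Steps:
o = -4
Q(E) = 6 + E*(2 + E) (Q(E) = (2 + E)*E + 6 = E*(2 + E) + 6 = 6 + E*(2 + E))
(o + Q((-(0 - 2) + v(-4))²))*0 = (-4 + (6 + ((-(0 - 2) + 1/(-4))²)² + 2*(-(0 - 2) + 1/(-4))²))*0 = (-4 + (6 + ((-1*(-2) - ¼)²)² + 2*(-1*(-2) - ¼)²))*0 = (-4 + (6 + ((2 - ¼)²)² + 2*(2 - ¼)²))*0 = (-4 + (6 + ((7/4)²)² + 2*(7/4)²))*0 = (-4 + (6 + (49/16)² + 2*(49/16)))*0 = (-4 + (6 + 2401/256 + 49/8))*0 = (-4 + 5505/256)*0 = (4481/256)*0 = 0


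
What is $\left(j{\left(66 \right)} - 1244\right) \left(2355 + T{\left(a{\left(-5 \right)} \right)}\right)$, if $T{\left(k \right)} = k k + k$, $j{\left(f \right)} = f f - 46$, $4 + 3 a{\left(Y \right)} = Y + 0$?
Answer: $7238826$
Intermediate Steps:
$a{\left(Y \right)} = - \frac{4}{3} + \frac{Y}{3}$ ($a{\left(Y \right)} = - \frac{4}{3} + \frac{Y + 0}{3} = - \frac{4}{3} + \frac{Y}{3}$)
$j{\left(f \right)} = -46 + f^{2}$ ($j{\left(f \right)} = f^{2} - 46 = -46 + f^{2}$)
$T{\left(k \right)} = k + k^{2}$ ($T{\left(k \right)} = k^{2} + k = k + k^{2}$)
$\left(j{\left(66 \right)} - 1244\right) \left(2355 + T{\left(a{\left(-5 \right)} \right)}\right) = \left(\left(-46 + 66^{2}\right) - 1244\right) \left(2355 + \left(- \frac{4}{3} + \frac{1}{3} \left(-5\right)\right) \left(1 + \left(- \frac{4}{3} + \frac{1}{3} \left(-5\right)\right)\right)\right) = \left(\left(-46 + 4356\right) - 1244\right) \left(2355 + \left(- \frac{4}{3} - \frac{5}{3}\right) \left(1 - 3\right)\right) = \left(4310 - 1244\right) \left(2355 - 3 \left(1 - 3\right)\right) = 3066 \left(2355 - -6\right) = 3066 \left(2355 + 6\right) = 3066 \cdot 2361 = 7238826$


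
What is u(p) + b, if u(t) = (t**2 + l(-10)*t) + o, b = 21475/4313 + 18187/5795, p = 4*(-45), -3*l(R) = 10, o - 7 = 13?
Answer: 43447332624/1315465 ≈ 33028.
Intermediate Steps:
o = 20 (o = 7 + 13 = 20)
l(R) = -10/3 (l(R) = -1/3*10 = -10/3)
p = -180
b = 10678324/1315465 (b = 21475*(1/4313) + 18187*(1/5795) = 21475/4313 + 18187/5795 = 10678324/1315465 ≈ 8.1175)
u(t) = 20 + t**2 - 10*t/3 (u(t) = (t**2 - 10*t/3) + 20 = 20 + t**2 - 10*t/3)
u(p) + b = (20 + (-180)**2 - 10/3*(-180)) + 10678324/1315465 = (20 + 32400 + 600) + 10678324/1315465 = 33020 + 10678324/1315465 = 43447332624/1315465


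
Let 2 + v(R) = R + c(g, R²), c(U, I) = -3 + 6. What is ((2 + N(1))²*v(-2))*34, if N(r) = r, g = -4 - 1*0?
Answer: -306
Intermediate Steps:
g = -4 (g = -4 + 0 = -4)
c(U, I) = 3
v(R) = 1 + R (v(R) = -2 + (R + 3) = -2 + (3 + R) = 1 + R)
((2 + N(1))²*v(-2))*34 = ((2 + 1)²*(1 - 2))*34 = (3²*(-1))*34 = (9*(-1))*34 = -9*34 = -306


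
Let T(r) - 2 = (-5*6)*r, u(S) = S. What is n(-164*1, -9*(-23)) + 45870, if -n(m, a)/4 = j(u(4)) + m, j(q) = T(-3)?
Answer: 46158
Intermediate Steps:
T(r) = 2 - 30*r (T(r) = 2 + (-5*6)*r = 2 - 30*r)
j(q) = 92 (j(q) = 2 - 30*(-3) = 2 + 90 = 92)
n(m, a) = -368 - 4*m (n(m, a) = -4*(92 + m) = -368 - 4*m)
n(-164*1, -9*(-23)) + 45870 = (-368 - (-656)) + 45870 = (-368 - 4*(-164)) + 45870 = (-368 + 656) + 45870 = 288 + 45870 = 46158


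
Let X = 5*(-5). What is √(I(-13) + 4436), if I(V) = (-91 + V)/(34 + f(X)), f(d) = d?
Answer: 2*√9955/3 ≈ 66.516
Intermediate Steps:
X = -25
I(V) = -91/9 + V/9 (I(V) = (-91 + V)/(34 - 25) = (-91 + V)/9 = (-91 + V)*(⅑) = -91/9 + V/9)
√(I(-13) + 4436) = √((-91/9 + (⅑)*(-13)) + 4436) = √((-91/9 - 13/9) + 4436) = √(-104/9 + 4436) = √(39820/9) = 2*√9955/3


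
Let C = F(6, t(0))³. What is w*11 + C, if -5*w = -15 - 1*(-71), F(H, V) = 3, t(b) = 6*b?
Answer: -481/5 ≈ -96.200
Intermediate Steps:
w = -56/5 (w = -(-15 - 1*(-71))/5 = -(-15 + 71)/5 = -⅕*56 = -56/5 ≈ -11.200)
C = 27 (C = 3³ = 27)
w*11 + C = -56/5*11 + 27 = -616/5 + 27 = -481/5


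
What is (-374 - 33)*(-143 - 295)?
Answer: 178266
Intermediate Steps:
(-374 - 33)*(-143 - 295) = -407*(-438) = 178266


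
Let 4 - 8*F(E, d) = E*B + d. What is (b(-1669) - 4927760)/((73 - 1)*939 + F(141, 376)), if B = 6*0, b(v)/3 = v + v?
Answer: -9875548/135123 ≈ -73.086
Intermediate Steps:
b(v) = 6*v (b(v) = 3*(v + v) = 3*(2*v) = 6*v)
B = 0
F(E, d) = 1/2 - d/8 (F(E, d) = 1/2 - (E*0 + d)/8 = 1/2 - (0 + d)/8 = 1/2 - d/8)
(b(-1669) - 4927760)/((73 - 1)*939 + F(141, 376)) = (6*(-1669) - 4927760)/((73 - 1)*939 + (1/2 - 1/8*376)) = (-10014 - 4927760)/(72*939 + (1/2 - 47)) = -4937774/(67608 - 93/2) = -4937774/135123/2 = -4937774*2/135123 = -9875548/135123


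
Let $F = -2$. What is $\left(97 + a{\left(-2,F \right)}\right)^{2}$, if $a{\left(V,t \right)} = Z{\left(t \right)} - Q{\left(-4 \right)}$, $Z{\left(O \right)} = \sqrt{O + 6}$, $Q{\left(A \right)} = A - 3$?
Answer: $11236$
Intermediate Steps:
$Q{\left(A \right)} = -3 + A$ ($Q{\left(A \right)} = A - 3 = -3 + A$)
$Z{\left(O \right)} = \sqrt{6 + O}$
$a{\left(V,t \right)} = 7 + \sqrt{6 + t}$ ($a{\left(V,t \right)} = \sqrt{6 + t} - \left(-3 - 4\right) = \sqrt{6 + t} - -7 = \sqrt{6 + t} + 7 = 7 + \sqrt{6 + t}$)
$\left(97 + a{\left(-2,F \right)}\right)^{2} = \left(97 + \left(7 + \sqrt{6 - 2}\right)\right)^{2} = \left(97 + \left(7 + \sqrt{4}\right)\right)^{2} = \left(97 + \left(7 + 2\right)\right)^{2} = \left(97 + 9\right)^{2} = 106^{2} = 11236$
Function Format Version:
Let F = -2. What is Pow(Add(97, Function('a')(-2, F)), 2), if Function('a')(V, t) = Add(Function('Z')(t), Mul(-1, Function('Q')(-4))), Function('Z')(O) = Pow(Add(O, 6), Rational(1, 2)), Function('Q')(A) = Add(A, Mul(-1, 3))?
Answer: 11236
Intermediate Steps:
Function('Q')(A) = Add(-3, A) (Function('Q')(A) = Add(A, -3) = Add(-3, A))
Function('Z')(O) = Pow(Add(6, O), Rational(1, 2))
Function('a')(V, t) = Add(7, Pow(Add(6, t), Rational(1, 2))) (Function('a')(V, t) = Add(Pow(Add(6, t), Rational(1, 2)), Mul(-1, Add(-3, -4))) = Add(Pow(Add(6, t), Rational(1, 2)), Mul(-1, -7)) = Add(Pow(Add(6, t), Rational(1, 2)), 7) = Add(7, Pow(Add(6, t), Rational(1, 2))))
Pow(Add(97, Function('a')(-2, F)), 2) = Pow(Add(97, Add(7, Pow(Add(6, -2), Rational(1, 2)))), 2) = Pow(Add(97, Add(7, Pow(4, Rational(1, 2)))), 2) = Pow(Add(97, Add(7, 2)), 2) = Pow(Add(97, 9), 2) = Pow(106, 2) = 11236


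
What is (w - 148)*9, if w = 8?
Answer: -1260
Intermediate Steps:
(w - 148)*9 = (8 - 148)*9 = -140*9 = -1260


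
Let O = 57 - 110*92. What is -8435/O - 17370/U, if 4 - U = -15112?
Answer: -23645425/76056154 ≈ -0.31089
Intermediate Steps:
U = 15116 (U = 4 - 1*(-15112) = 4 + 15112 = 15116)
O = -10063 (O = 57 - 10120 = -10063)
-8435/O - 17370/U = -8435/(-10063) - 17370/15116 = -8435*(-1/10063) - 17370*1/15116 = 8435/10063 - 8685/7558 = -23645425/76056154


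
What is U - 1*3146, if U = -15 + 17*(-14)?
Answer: -3399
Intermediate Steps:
U = -253 (U = -15 - 238 = -253)
U - 1*3146 = -253 - 1*3146 = -253 - 3146 = -3399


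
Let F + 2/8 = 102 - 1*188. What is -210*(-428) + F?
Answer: 359175/4 ≈ 89794.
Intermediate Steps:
F = -345/4 (F = -¼ + (102 - 1*188) = -¼ + (102 - 188) = -¼ - 86 = -345/4 ≈ -86.250)
-210*(-428) + F = -210*(-428) - 345/4 = 89880 - 345/4 = 359175/4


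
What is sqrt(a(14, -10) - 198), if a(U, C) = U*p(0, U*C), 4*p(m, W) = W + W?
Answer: I*sqrt(1178) ≈ 34.322*I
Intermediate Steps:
p(m, W) = W/2 (p(m, W) = (W + W)/4 = (2*W)/4 = W/2)
a(U, C) = C*U**2/2 (a(U, C) = U*((U*C)/2) = U*((C*U)/2) = U*(C*U/2) = C*U**2/2)
sqrt(a(14, -10) - 198) = sqrt((1/2)*(-10)*14**2 - 198) = sqrt((1/2)*(-10)*196 - 198) = sqrt(-980 - 198) = sqrt(-1178) = I*sqrt(1178)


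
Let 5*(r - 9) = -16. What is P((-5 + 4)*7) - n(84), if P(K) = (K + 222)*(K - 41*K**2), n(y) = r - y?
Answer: -2166809/5 ≈ -4.3336e+5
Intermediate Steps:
r = 29/5 (r = 9 + (1/5)*(-16) = 9 - 16/5 = 29/5 ≈ 5.8000)
n(y) = 29/5 - y
P(K) = (222 + K)*(K - 41*K**2)
P((-5 + 4)*7) - n(84) = ((-5 + 4)*7)*(222 - 9101*(-5 + 4)*7 - 41*49*(-5 + 4)**2) - (29/5 - 1*84) = (-1*7)*(222 - (-9101)*7 - 41*(-1*7)**2) - (29/5 - 84) = -7*(222 - 9101*(-7) - 41*(-7)**2) - 1*(-391/5) = -7*(222 + 63707 - 41*49) + 391/5 = -7*(222 + 63707 - 2009) + 391/5 = -7*61920 + 391/5 = -433440 + 391/5 = -2166809/5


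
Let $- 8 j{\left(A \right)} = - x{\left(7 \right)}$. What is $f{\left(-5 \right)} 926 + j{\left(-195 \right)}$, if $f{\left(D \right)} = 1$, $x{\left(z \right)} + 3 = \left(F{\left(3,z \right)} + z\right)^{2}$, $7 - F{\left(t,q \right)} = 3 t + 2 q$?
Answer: $\frac{3743}{4} \approx 935.75$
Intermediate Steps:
$F{\left(t,q \right)} = 7 - 3 t - 2 q$ ($F{\left(t,q \right)} = 7 - \left(3 t + 2 q\right) = 7 - \left(2 q + 3 t\right) = 7 - 3 t - 2 q$)
$x{\left(z \right)} = -3 + \left(-2 - z\right)^{2}$ ($x{\left(z \right)} = -3 + \left(\left(7 - 9 - 2 z\right) + z\right)^{2} = -3 + \left(\left(-2 - 2 z\right) + z\right)^{2} = -3 + \left(-2 - z\right)^{2}$)
$j{\left(A \right)} = \frac{39}{4}$ ($j{\left(A \right)} = - \frac{\left(-1\right) \left(-3 + \left(2 + 7\right)^{2}\right)}{8} = - \frac{\left(-1\right) \left(-3 + 9^{2}\right)}{8} = - \frac{\left(-1\right) \left(-3 + 81\right)}{8} = - \frac{\left(-1\right) 78}{8} = \left(- \frac{1}{8}\right) \left(-78\right) = \frac{39}{4}$)
$f{\left(-5 \right)} 926 + j{\left(-195 \right)} = 1 \cdot 926 + \frac{39}{4} = 926 + \frac{39}{4} = \frac{3743}{4}$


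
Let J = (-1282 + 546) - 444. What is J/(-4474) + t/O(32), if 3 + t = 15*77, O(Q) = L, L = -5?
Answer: -2574074/11185 ≈ -230.14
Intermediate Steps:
J = -1180 (J = -736 - 444 = -1180)
O(Q) = -5
t = 1152 (t = -3 + 15*77 = -3 + 1155 = 1152)
J/(-4474) + t/O(32) = -1180/(-4474) + 1152/(-5) = -1180*(-1/4474) + 1152*(-⅕) = 590/2237 - 1152/5 = -2574074/11185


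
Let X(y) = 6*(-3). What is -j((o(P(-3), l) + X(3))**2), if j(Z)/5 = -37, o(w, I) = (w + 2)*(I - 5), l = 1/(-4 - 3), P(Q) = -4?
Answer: 185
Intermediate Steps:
X(y) = -18
l = -1/7 (l = 1/(-7) = -1/7 ≈ -0.14286)
o(w, I) = (-5 + I)*(2 + w) (o(w, I) = (2 + w)*(-5 + I) = (-5 + I)*(2 + w))
j(Z) = -185 (j(Z) = 5*(-37) = -185)
-j((o(P(-3), l) + X(3))**2) = -1*(-185) = 185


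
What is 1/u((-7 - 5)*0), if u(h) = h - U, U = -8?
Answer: ⅛ ≈ 0.12500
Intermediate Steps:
u(h) = 8 + h (u(h) = h - 1*(-8) = h + 8 = 8 + h)
1/u((-7 - 5)*0) = 1/(8 + (-7 - 5)*0) = 1/(8 - 12*0) = 1/(8 + 0) = 1/8 = ⅛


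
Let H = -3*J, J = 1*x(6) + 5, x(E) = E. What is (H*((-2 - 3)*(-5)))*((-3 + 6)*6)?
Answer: -14850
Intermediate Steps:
J = 11 (J = 1*6 + 5 = 6 + 5 = 11)
H = -33 (H = -3*11 = -33)
(H*((-2 - 3)*(-5)))*((-3 + 6)*6) = (-33*(-2 - 3)*(-5))*((-3 + 6)*6) = (-(-165)*(-5))*(3*6) = -33*25*18 = -825*18 = -14850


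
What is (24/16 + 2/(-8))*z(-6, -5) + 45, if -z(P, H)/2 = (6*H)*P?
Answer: -405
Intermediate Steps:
z(P, H) = -12*H*P (z(P, H) = -2*6*H*P = -12*H*P)
(24/16 + 2/(-8))*z(-6, -5) + 45 = (24/16 + 2/(-8))*(-12*(-5)*(-6)) + 45 = (24*(1/16) + 2*(-⅛))*(-360) + 45 = (3/2 - ¼)*(-360) + 45 = (5/4)*(-360) + 45 = -450 + 45 = -405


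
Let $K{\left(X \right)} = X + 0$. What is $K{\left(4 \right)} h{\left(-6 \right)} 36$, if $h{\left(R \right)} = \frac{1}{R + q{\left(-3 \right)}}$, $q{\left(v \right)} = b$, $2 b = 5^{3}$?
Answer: $\frac{288}{113} \approx 2.5487$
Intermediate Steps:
$b = \frac{125}{2}$ ($b = \frac{5^{3}}{2} = \frac{1}{2} \cdot 125 = \frac{125}{2} \approx 62.5$)
$q{\left(v \right)} = \frac{125}{2}$
$K{\left(X \right)} = X$
$h{\left(R \right)} = \frac{1}{\frac{125}{2} + R}$ ($h{\left(R \right)} = \frac{1}{R + \frac{125}{2}} = \frac{1}{\frac{125}{2} + R}$)
$K{\left(4 \right)} h{\left(-6 \right)} 36 = 4 \frac{2}{125 + 2 \left(-6\right)} 36 = 4 \frac{2}{125 - 12} \cdot 36 = 4 \cdot \frac{2}{113} \cdot 36 = \frac{8}{113} \cdot 36 = \frac{288}{113}$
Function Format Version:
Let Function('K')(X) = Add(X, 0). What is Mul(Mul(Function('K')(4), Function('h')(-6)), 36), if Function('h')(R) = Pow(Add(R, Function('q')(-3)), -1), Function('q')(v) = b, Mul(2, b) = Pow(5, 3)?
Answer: Rational(288, 113) ≈ 2.5487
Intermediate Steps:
b = Rational(125, 2) (b = Mul(Rational(1, 2), Pow(5, 3)) = Mul(Rational(1, 2), 125) = Rational(125, 2) ≈ 62.500)
Function('q')(v) = Rational(125, 2)
Function('K')(X) = X
Function('h')(R) = Pow(Add(Rational(125, 2), R), -1) (Function('h')(R) = Pow(Add(R, Rational(125, 2)), -1) = Pow(Add(Rational(125, 2), R), -1))
Mul(Mul(Function('K')(4), Function('h')(-6)), 36) = Mul(Mul(4, Mul(2, Pow(Add(125, Mul(2, -6)), -1))), 36) = Mul(Mul(4, Mul(2, Pow(Add(125, -12), -1))), 36) = Mul(Mul(4, Mul(2, Pow(113, -1))), 36) = Mul(Mul(4, Mul(2, Rational(1, 113))), 36) = Mul(Mul(4, Rational(2, 113)), 36) = Mul(Rational(8, 113), 36) = Rational(288, 113)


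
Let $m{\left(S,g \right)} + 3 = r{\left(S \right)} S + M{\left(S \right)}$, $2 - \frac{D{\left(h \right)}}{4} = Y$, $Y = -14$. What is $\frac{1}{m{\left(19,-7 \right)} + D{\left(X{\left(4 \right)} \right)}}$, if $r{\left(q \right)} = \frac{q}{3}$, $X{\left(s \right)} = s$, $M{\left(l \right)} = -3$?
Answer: $\frac{3}{535} \approx 0.0056075$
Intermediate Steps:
$r{\left(q \right)} = \frac{q}{3}$ ($r{\left(q \right)} = q \frac{1}{3} = \frac{q}{3}$)
$D{\left(h \right)} = 64$ ($D{\left(h \right)} = 8 - -56 = 8 + 56 = 64$)
$m{\left(S,g \right)} = -6 + \frac{S^{2}}{3}$ ($m{\left(S,g \right)} = -3 + \left(\frac{S}{3} S - 3\right) = -3 + \left(\frac{S^{2}}{3} - 3\right) = -3 + \left(-3 + \frac{S^{2}}{3}\right) = -6 + \frac{S^{2}}{3}$)
$\frac{1}{m{\left(19,-7 \right)} + D{\left(X{\left(4 \right)} \right)}} = \frac{1}{\left(-6 + \frac{19^{2}}{3}\right) + 64} = \frac{1}{\left(-6 + \frac{1}{3} \cdot 361\right) + 64} = \frac{1}{\left(-6 + \frac{361}{3}\right) + 64} = \frac{1}{\frac{343}{3} + 64} = \frac{1}{\frac{535}{3}} = \frac{3}{535}$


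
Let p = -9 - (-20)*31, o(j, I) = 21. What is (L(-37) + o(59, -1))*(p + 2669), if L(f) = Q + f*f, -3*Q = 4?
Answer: 13664480/3 ≈ 4.5548e+6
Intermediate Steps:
Q = -4/3 (Q = -1/3*4 = -4/3 ≈ -1.3333)
L(f) = -4/3 + f**2 (L(f) = -4/3 + f*f = -4/3 + f**2)
p = 611 (p = -9 - 20*(-31) = -9 + 620 = 611)
(L(-37) + o(59, -1))*(p + 2669) = ((-4/3 + (-37)**2) + 21)*(611 + 2669) = ((-4/3 + 1369) + 21)*3280 = (4103/3 + 21)*3280 = (4166/3)*3280 = 13664480/3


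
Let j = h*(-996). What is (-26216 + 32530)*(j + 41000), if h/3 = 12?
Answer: 32479216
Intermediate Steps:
h = 36 (h = 3*12 = 36)
j = -35856 (j = 36*(-996) = -35856)
(-26216 + 32530)*(j + 41000) = (-26216 + 32530)*(-35856 + 41000) = 6314*5144 = 32479216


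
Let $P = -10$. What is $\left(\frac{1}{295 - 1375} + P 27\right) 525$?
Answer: $- \frac{10206035}{72} \approx -1.4175 \cdot 10^{5}$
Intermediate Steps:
$\left(\frac{1}{295 - 1375} + P 27\right) 525 = \left(\frac{1}{295 - 1375} - 270\right) 525 = \left(\frac{1}{-1080} - 270\right) 525 = \left(- \frac{1}{1080} - 270\right) 525 = \left(- \frac{291601}{1080}\right) 525 = - \frac{10206035}{72}$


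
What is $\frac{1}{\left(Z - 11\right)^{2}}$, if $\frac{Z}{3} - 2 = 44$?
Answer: $\frac{1}{16129} \approx 6.2 \cdot 10^{-5}$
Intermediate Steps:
$Z = 138$ ($Z = 6 + 3 \cdot 44 = 6 + 132 = 138$)
$\frac{1}{\left(Z - 11\right)^{2}} = \frac{1}{\left(138 - 11\right)^{2}} = \frac{1}{127^{2}} = \frac{1}{16129}$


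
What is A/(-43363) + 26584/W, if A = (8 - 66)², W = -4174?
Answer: -583401664/90498581 ≈ -6.4465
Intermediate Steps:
A = 3364 (A = (-58)² = 3364)
A/(-43363) + 26584/W = 3364/(-43363) + 26584/(-4174) = 3364*(-1/43363) + 26584*(-1/4174) = -3364/43363 - 13292/2087 = -583401664/90498581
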